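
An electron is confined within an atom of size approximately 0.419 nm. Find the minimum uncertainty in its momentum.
1.258 × 10^-25 kg·m/s

Using the Heisenberg uncertainty principle:
ΔxΔp ≥ ℏ/2

With Δx ≈ L = 4.190e-10 m (the confinement size):
Δp_min = ℏ/(2Δx)
Δp_min = (1.055e-34 J·s) / (2 × 4.190e-10 m)
Δp_min = 1.258e-25 kg·m/s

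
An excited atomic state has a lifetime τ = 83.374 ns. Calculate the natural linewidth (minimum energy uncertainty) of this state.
3.947 neV

Using the energy-time uncertainty principle:
ΔEΔt ≥ ℏ/2

The lifetime τ represents the time uncertainty Δt.
The natural linewidth (minimum energy uncertainty) is:

ΔE = ℏ/(2τ)
ΔE = (1.055e-34 J·s) / (2 × 8.337e-08 s)
ΔE = 6.324e-28 J = 3.947 neV

This natural linewidth limits the precision of spectroscopic measurements.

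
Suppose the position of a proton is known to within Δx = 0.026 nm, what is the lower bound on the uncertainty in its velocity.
1.212 km/s

Using the Heisenberg uncertainty principle and Δp = mΔv:
ΔxΔp ≥ ℏ/2
Δx(mΔv) ≥ ℏ/2

The minimum uncertainty in velocity is:
Δv_min = ℏ/(2mΔx)
Δv_min = (1.055e-34 J·s) / (2 × 1.673e-27 kg × 2.600e-11 m)
Δv_min = 1.212e+03 m/s = 1.212 km/s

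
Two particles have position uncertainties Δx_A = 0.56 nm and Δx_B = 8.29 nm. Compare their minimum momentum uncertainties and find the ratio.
Particle A has the larger minimum momentum uncertainty, by a factor of 14.80.

For each particle, the minimum momentum uncertainty is Δp_min = ℏ/(2Δx):

Particle A: Δp_A = ℏ/(2×5.600e-10 m) = 9.416e-26 kg·m/s
Particle B: Δp_B = ℏ/(2×8.290e-09 m) = 6.361e-27 kg·m/s

Ratio: Δp_A/Δp_B = 14.80

Since Δp_min ∝ 1/Δx, the particle with smaller position uncertainty (A) has larger momentum uncertainty.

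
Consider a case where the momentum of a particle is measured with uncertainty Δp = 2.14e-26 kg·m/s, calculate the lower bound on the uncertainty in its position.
2.464 nm

Using the Heisenberg uncertainty principle:
ΔxΔp ≥ ℏ/2

The minimum uncertainty in position is:
Δx_min = ℏ/(2Δp)
Δx_min = (1.055e-34 J·s) / (2 × 2.140e-26 kg·m/s)
Δx_min = 2.464e-09 m = 2.464 nm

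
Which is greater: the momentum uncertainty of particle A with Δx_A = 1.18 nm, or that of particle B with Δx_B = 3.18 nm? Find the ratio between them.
Particle A has the larger minimum momentum uncertainty, by a factor of 2.69.

For each particle, the minimum momentum uncertainty is Δp_min = ℏ/(2Δx):

Particle A: Δp_A = ℏ/(2×1.180e-09 m) = 4.469e-26 kg·m/s
Particle B: Δp_B = ℏ/(2×3.180e-09 m) = 1.658e-26 kg·m/s

Ratio: Δp_A/Δp_B = 2.69

Since Δp_min ∝ 1/Δx, the particle with smaller position uncertainty (A) has larger momentum uncertainty.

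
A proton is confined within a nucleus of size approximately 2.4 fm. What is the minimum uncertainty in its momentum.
2.197 × 10^-20 kg·m/s

Using the Heisenberg uncertainty principle:
ΔxΔp ≥ ℏ/2

With Δx ≈ L = 2.400e-15 m (the confinement size):
Δp_min = ℏ/(2Δx)
Δp_min = (1.055e-34 J·s) / (2 × 2.400e-15 m)
Δp_min = 2.197e-20 kg·m/s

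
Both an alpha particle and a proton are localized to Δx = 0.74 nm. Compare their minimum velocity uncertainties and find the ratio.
The proton has the larger minimum velocity uncertainty, by a ratio of 4.0.

For both particles, Δp_min = ℏ/(2Δx) = 7.125e-26 kg·m/s (same for both).

The velocity uncertainty is Δv = Δp/m:
- alpha particle: Δv = 7.125e-26 / 6.645e-27 = 1.072e+01 m/s = 10.724 m/s
- proton: Δv = 7.125e-26 / 1.673e-27 = 4.260e+01 m/s = 42.601 m/s

Ratio: 4.260e+01 / 1.072e+01 = 4.0

The lighter particle has larger velocity uncertainty because Δv ∝ 1/m.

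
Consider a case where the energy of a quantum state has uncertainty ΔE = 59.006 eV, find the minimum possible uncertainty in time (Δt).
5.578 as

Using the energy-time uncertainty principle:
ΔEΔt ≥ ℏ/2

The minimum uncertainty in time is:
Δt_min = ℏ/(2ΔE)
Δt_min = (1.055e-34 J·s) / (2 × 9.454e-18 J)
Δt_min = 5.578e-18 s = 5.578 as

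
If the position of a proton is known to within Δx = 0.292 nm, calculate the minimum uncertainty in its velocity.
107.961 m/s

Using the Heisenberg uncertainty principle and Δp = mΔv:
ΔxΔp ≥ ℏ/2
Δx(mΔv) ≥ ℏ/2

The minimum uncertainty in velocity is:
Δv_min = ℏ/(2mΔx)
Δv_min = (1.055e-34 J·s) / (2 × 1.673e-27 kg × 2.920e-10 m)
Δv_min = 1.080e+02 m/s = 107.961 m/s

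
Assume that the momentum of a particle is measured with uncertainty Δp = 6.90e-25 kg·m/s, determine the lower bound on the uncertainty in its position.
76.418 pm

Using the Heisenberg uncertainty principle:
ΔxΔp ≥ ℏ/2

The minimum uncertainty in position is:
Δx_min = ℏ/(2Δp)
Δx_min = (1.055e-34 J·s) / (2 × 6.900e-25 kg·m/s)
Δx_min = 7.642e-11 m = 76.418 pm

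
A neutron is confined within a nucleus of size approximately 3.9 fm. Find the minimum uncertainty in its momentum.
1.352 × 10^-20 kg·m/s

Using the Heisenberg uncertainty principle:
ΔxΔp ≥ ℏ/2

With Δx ≈ L = 3.900e-15 m (the confinement size):
Δp_min = ℏ/(2Δx)
Δp_min = (1.055e-34 J·s) / (2 × 3.900e-15 m)
Δp_min = 1.352e-20 kg·m/s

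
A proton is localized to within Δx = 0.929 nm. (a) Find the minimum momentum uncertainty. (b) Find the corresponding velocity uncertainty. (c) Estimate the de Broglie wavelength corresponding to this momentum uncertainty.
(a) Δp_min = 5.676 × 10^-26 kg·m/s
(b) Δv_min = 33.934 m/s
(c) λ_dB = 11.674 nm

Step-by-step:

(a) From the uncertainty principle:
Δp_min = ℏ/(2Δx) = (1.055e-34 J·s)/(2 × 9.290e-10 m) = 5.676e-26 kg·m/s

(b) The velocity uncertainty:
Δv = Δp/m = (5.676e-26 kg·m/s)/(1.673e-27 kg) = 3.393e+01 m/s = 33.934 m/s

(c) The de Broglie wavelength for this momentum:
λ = h/p = (6.626e-34 J·s)/(5.676e-26 kg·m/s) = 1.167e-08 m = 11.674 nm

Note: The de Broglie wavelength is comparable to the localization size, as expected from wave-particle duality.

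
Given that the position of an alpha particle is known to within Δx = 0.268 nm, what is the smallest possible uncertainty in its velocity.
29.610 m/s

Using the Heisenberg uncertainty principle and Δp = mΔv:
ΔxΔp ≥ ℏ/2
Δx(mΔv) ≥ ℏ/2

The minimum uncertainty in velocity is:
Δv_min = ℏ/(2mΔx)
Δv_min = (1.055e-34 J·s) / (2 × 6.645e-27 kg × 2.680e-10 m)
Δv_min = 2.961e+01 m/s = 29.610 m/s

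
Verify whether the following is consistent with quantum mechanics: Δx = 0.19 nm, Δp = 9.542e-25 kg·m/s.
Yes, it satisfies the uncertainty principle.

Calculate the product ΔxΔp:
ΔxΔp = (1.900e-10 m) × (9.542e-25 kg·m/s)
ΔxΔp = 1.813e-34 J·s

Compare to the minimum allowed value ℏ/2:
ℏ/2 = 5.273e-35 J·s

Since ΔxΔp = 1.813e-34 J·s ≥ 5.273e-35 J·s = ℏ/2,
the measurement satisfies the uncertainty principle.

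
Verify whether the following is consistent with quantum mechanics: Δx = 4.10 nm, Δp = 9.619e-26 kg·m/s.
Yes, it satisfies the uncertainty principle.

Calculate the product ΔxΔp:
ΔxΔp = (4.100e-09 m) × (9.619e-26 kg·m/s)
ΔxΔp = 3.944e-34 J·s

Compare to the minimum allowed value ℏ/2:
ℏ/2 = 5.273e-35 J·s

Since ΔxΔp = 3.944e-34 J·s ≥ 5.273e-35 J·s = ℏ/2,
the measurement satisfies the uncertainty principle.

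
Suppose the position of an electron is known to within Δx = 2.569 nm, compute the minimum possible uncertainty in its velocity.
22.532 km/s

Using the Heisenberg uncertainty principle and Δp = mΔv:
ΔxΔp ≥ ℏ/2
Δx(mΔv) ≥ ℏ/2

The minimum uncertainty in velocity is:
Δv_min = ℏ/(2mΔx)
Δv_min = (1.055e-34 J·s) / (2 × 9.109e-31 kg × 2.569e-09 m)
Δv_min = 2.253e+04 m/s = 22.532 km/s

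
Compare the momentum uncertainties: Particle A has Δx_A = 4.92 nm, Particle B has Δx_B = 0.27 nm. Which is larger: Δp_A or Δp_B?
Particle B has the larger minimum momentum uncertainty, by a factor of 18.22.

For each particle, the minimum momentum uncertainty is Δp_min = ℏ/(2Δx):

Particle A: Δp_A = ℏ/(2×4.920e-09 m) = 1.072e-26 kg·m/s
Particle B: Δp_B = ℏ/(2×2.700e-10 m) = 1.953e-25 kg·m/s

Ratio: Δp_B/Δp_A = 18.22

Since Δp_min ∝ 1/Δx, the particle with smaller position uncertainty (B) has larger momentum uncertainty.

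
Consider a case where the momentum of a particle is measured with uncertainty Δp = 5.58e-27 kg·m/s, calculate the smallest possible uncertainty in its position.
9.450 nm

Using the Heisenberg uncertainty principle:
ΔxΔp ≥ ℏ/2

The minimum uncertainty in position is:
Δx_min = ℏ/(2Δp)
Δx_min = (1.055e-34 J·s) / (2 × 5.580e-27 kg·m/s)
Δx_min = 9.450e-09 m = 9.450 nm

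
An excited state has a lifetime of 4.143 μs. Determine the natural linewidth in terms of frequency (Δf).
19.208 kHz

Using the energy-time uncertainty principle and E = hf:
ΔEΔt ≥ ℏ/2
hΔf·Δt ≥ ℏ/2

The minimum frequency uncertainty is:
Δf = ℏ/(2hτ) = 1/(4πτ)
Δf = 1/(4π × 4.143e-06 s)
Δf = 1.921e+04 Hz = 19.208 kHz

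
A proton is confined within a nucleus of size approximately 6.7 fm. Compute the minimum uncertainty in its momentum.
7.870 × 10^-21 kg·m/s

Using the Heisenberg uncertainty principle:
ΔxΔp ≥ ℏ/2

With Δx ≈ L = 6.700e-15 m (the confinement size):
Δp_min = ℏ/(2Δx)
Δp_min = (1.055e-34 J·s) / (2 × 6.700e-15 m)
Δp_min = 7.870e-21 kg·m/s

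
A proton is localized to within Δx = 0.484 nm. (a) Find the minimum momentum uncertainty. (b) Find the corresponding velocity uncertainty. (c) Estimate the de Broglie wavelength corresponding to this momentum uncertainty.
(a) Δp_min = 1.089 × 10^-25 kg·m/s
(b) Δv_min = 65.133 m/s
(c) λ_dB = 6.082 nm

Step-by-step:

(a) From the uncertainty principle:
Δp_min = ℏ/(2Δx) = (1.055e-34 J·s)/(2 × 4.840e-10 m) = 1.089e-25 kg·m/s

(b) The velocity uncertainty:
Δv = Δp/m = (1.089e-25 kg·m/s)/(1.673e-27 kg) = 6.513e+01 m/s = 65.133 m/s

(c) The de Broglie wavelength for this momentum:
λ = h/p = (6.626e-34 J·s)/(1.089e-25 kg·m/s) = 6.082e-09 m = 6.082 nm

Note: The de Broglie wavelength is comparable to the localization size, as expected from wave-particle duality.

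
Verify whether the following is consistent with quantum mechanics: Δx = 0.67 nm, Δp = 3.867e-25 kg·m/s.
Yes, it satisfies the uncertainty principle.

Calculate the product ΔxΔp:
ΔxΔp = (6.700e-10 m) × (3.867e-25 kg·m/s)
ΔxΔp = 2.591e-34 J·s

Compare to the minimum allowed value ℏ/2:
ℏ/2 = 5.273e-35 J·s

Since ΔxΔp = 2.591e-34 J·s ≥ 5.273e-35 J·s = ℏ/2,
the measurement satisfies the uncertainty principle.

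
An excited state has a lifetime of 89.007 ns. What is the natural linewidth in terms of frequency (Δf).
894.059 kHz

Using the energy-time uncertainty principle and E = hf:
ΔEΔt ≥ ℏ/2
hΔf·Δt ≥ ℏ/2

The minimum frequency uncertainty is:
Δf = ℏ/(2hτ) = 1/(4πτ)
Δf = 1/(4π × 8.901e-08 s)
Δf = 8.941e+05 Hz = 894.059 kHz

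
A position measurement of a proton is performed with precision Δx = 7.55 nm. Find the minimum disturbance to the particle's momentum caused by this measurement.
6.984 × 10^-27 kg·m/s

The uncertainty principle implies that measuring position disturbs momentum:
ΔxΔp ≥ ℏ/2

When we measure position with precision Δx, we necessarily introduce a momentum uncertainty:
Δp ≥ ℏ/(2Δx)
Δp_min = (1.055e-34 J·s) / (2 × 7.550e-09 m)
Δp_min = 6.984e-27 kg·m/s

The more precisely we measure position, the greater the momentum disturbance.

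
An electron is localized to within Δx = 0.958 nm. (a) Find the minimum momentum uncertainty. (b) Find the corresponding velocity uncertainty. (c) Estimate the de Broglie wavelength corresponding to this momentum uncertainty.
(a) Δp_min = 5.504 × 10^-26 kg·m/s
(b) Δv_min = 60.422 km/s
(c) λ_dB = 12.039 nm

Step-by-step:

(a) From the uncertainty principle:
Δp_min = ℏ/(2Δx) = (1.055e-34 J·s)/(2 × 9.580e-10 m) = 5.504e-26 kg·m/s

(b) The velocity uncertainty:
Δv = Δp/m = (5.504e-26 kg·m/s)/(9.109e-31 kg) = 6.042e+04 m/s = 60.422 km/s

(c) The de Broglie wavelength for this momentum:
λ = h/p = (6.626e-34 J·s)/(5.504e-26 kg·m/s) = 1.204e-08 m = 12.039 nm

Note: The de Broglie wavelength is comparable to the localization size, as expected from wave-particle duality.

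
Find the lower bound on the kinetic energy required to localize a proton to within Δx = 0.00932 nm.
59.720 meV

Localizing a particle requires giving it sufficient momentum uncertainty:

1. From uncertainty principle: Δp ≥ ℏ/(2Δx)
   Δp_min = (1.055e-34 J·s) / (2 × 9.320e-12 m)
   Δp_min = 5.658e-24 kg·m/s

2. This momentum uncertainty corresponds to kinetic energy:
   KE ≈ (Δp)²/(2m) = (5.658e-24)²/(2 × 1.673e-27 kg)
   KE = 9.568e-21 J = 59.720 meV

Tighter localization requires more energy.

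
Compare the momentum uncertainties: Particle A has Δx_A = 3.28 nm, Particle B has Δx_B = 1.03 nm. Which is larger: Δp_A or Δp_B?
Particle B has the larger minimum momentum uncertainty, by a factor of 3.18.

For each particle, the minimum momentum uncertainty is Δp_min = ℏ/(2Δx):

Particle A: Δp_A = ℏ/(2×3.280e-09 m) = 1.608e-26 kg·m/s
Particle B: Δp_B = ℏ/(2×1.030e-09 m) = 5.119e-26 kg·m/s

Ratio: Δp_B/Δp_A = 3.18

Since Δp_min ∝ 1/Δx, the particle with smaller position uncertainty (B) has larger momentum uncertainty.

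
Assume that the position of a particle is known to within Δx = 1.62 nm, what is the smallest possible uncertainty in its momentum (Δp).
3.255 × 10^-26 kg·m/s

Using the Heisenberg uncertainty principle:
ΔxΔp ≥ ℏ/2

The minimum uncertainty in momentum is:
Δp_min = ℏ/(2Δx)
Δp_min = (1.055e-34 J·s) / (2 × 1.620e-09 m)
Δp_min = 3.255e-26 kg·m/s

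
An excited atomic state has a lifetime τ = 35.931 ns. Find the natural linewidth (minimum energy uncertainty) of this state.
9.159 neV

Using the energy-time uncertainty principle:
ΔEΔt ≥ ℏ/2

The lifetime τ represents the time uncertainty Δt.
The natural linewidth (minimum energy uncertainty) is:

ΔE = ℏ/(2τ)
ΔE = (1.055e-34 J·s) / (2 × 3.593e-08 s)
ΔE = 1.467e-27 J = 9.159 neV

This natural linewidth limits the precision of spectroscopic measurements.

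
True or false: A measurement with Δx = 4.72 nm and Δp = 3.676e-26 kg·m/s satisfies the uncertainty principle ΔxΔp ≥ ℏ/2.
Yes, it satisfies the uncertainty principle.

Calculate the product ΔxΔp:
ΔxΔp = (4.720e-09 m) × (3.676e-26 kg·m/s)
ΔxΔp = 1.735e-34 J·s

Compare to the minimum allowed value ℏ/2:
ℏ/2 = 5.273e-35 J·s

Since ΔxΔp = 1.735e-34 J·s ≥ 5.273e-35 J·s = ℏ/2,
the measurement satisfies the uncertainty principle.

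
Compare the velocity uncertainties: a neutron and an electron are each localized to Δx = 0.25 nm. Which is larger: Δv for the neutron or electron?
The electron has the larger minimum velocity uncertainty, by a ratio of 1838.7.

For both particles, Δp_min = ℏ/(2Δx) = 2.109e-25 kg·m/s (same for both).

The velocity uncertainty is Δv = Δp/m:
- neutron: Δv = 2.109e-25 / 1.675e-27 = 1.259e+02 m/s = 125.924 m/s
- electron: Δv = 2.109e-25 / 9.109e-31 = 2.315e+05 m/s = 231.535 km/s

Ratio: 2.315e+05 / 1.259e+02 = 1838.7

The lighter particle has larger velocity uncertainty because Δv ∝ 1/m.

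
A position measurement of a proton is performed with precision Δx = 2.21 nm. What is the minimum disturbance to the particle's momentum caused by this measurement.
2.386 × 10^-26 kg·m/s

The uncertainty principle implies that measuring position disturbs momentum:
ΔxΔp ≥ ℏ/2

When we measure position with precision Δx, we necessarily introduce a momentum uncertainty:
Δp ≥ ℏ/(2Δx)
Δp_min = (1.055e-34 J·s) / (2 × 2.210e-09 m)
Δp_min = 2.386e-26 kg·m/s

The more precisely we measure position, the greater the momentum disturbance.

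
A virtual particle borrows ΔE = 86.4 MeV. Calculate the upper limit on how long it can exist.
3.809 ys

Using the energy-time uncertainty principle:
ΔEΔt ≥ ℏ/2

For a virtual particle borrowing energy ΔE, the maximum lifetime is:
Δt_max = ℏ/(2ΔE)

Converting energy:
ΔE = 86.4 MeV = 1.384e-11 J

Δt_max = (1.055e-34 J·s) / (2 × 1.384e-11 J)
Δt_max = 3.809e-24 s = 3.809 ys

Virtual particles with higher borrowed energy exist for shorter times.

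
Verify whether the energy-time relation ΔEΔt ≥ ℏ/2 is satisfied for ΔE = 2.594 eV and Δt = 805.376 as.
Yes, it satisfies the uncertainty relation.

Calculate the product ΔEΔt:
ΔE = 2.594 eV = 4.156e-19 J
ΔEΔt = (4.156e-19 J) × (8.054e-16 s)
ΔEΔt = 3.347e-34 J·s

Compare to the minimum allowed value ℏ/2:
ℏ/2 = 5.273e-35 J·s

Since ΔEΔt = 3.347e-34 J·s ≥ 5.273e-35 J·s = ℏ/2,
this satisfies the uncertainty relation.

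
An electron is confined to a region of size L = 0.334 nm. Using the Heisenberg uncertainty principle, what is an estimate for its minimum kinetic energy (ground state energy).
85.383 meV

Using the uncertainty principle to estimate ground state energy:

1. The position uncertainty is approximately the confinement size:
   Δx ≈ L = 3.340e-10 m

2. From ΔxΔp ≥ ℏ/2, the minimum momentum uncertainty is:
   Δp ≈ ℏ/(2L) = 1.579e-25 kg·m/s

3. The kinetic energy is approximately:
   KE ≈ (Δp)²/(2m) = (1.579e-25)²/(2 × 9.109e-31 kg)
   KE ≈ 1.368e-20 J = 85.383 meV

This is an order-of-magnitude estimate of the ground state energy.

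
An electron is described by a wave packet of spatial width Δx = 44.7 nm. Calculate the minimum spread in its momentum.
1.180 × 10^-27 kg·m/s

For a wave packet, the spatial width Δx and momentum spread Δp are related by the uncertainty principle:
ΔxΔp ≥ ℏ/2

The minimum momentum spread is:
Δp_min = ℏ/(2Δx)
Δp_min = (1.055e-34 J·s) / (2 × 4.470e-08 m)
Δp_min = 1.180e-27 kg·m/s

A wave packet cannot have both a well-defined position and well-defined momentum.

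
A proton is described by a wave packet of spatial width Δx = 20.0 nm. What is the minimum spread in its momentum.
2.636 × 10^-27 kg·m/s

For a wave packet, the spatial width Δx and momentum spread Δp are related by the uncertainty principle:
ΔxΔp ≥ ℏ/2

The minimum momentum spread is:
Δp_min = ℏ/(2Δx)
Δp_min = (1.055e-34 J·s) / (2 × 2.000e-08 m)
Δp_min = 2.636e-27 kg·m/s

A wave packet cannot have both a well-defined position and well-defined momentum.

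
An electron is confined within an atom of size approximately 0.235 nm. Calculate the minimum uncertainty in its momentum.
2.244 × 10^-25 kg·m/s

Using the Heisenberg uncertainty principle:
ΔxΔp ≥ ℏ/2

With Δx ≈ L = 2.350e-10 m (the confinement size):
Δp_min = ℏ/(2Δx)
Δp_min = (1.055e-34 J·s) / (2 × 2.350e-10 m)
Δp_min = 2.244e-25 kg·m/s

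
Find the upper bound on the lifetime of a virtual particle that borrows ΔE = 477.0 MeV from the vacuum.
6.899 × 10^-25 s

Using the energy-time uncertainty principle:
ΔEΔt ≥ ℏ/2

For a virtual particle borrowing energy ΔE, the maximum lifetime is:
Δt_max = ℏ/(2ΔE)

Converting energy:
ΔE = 477.0 MeV = 7.642e-11 J

Δt_max = (1.055e-34 J·s) / (2 × 7.642e-11 J)
Δt_max = 6.899e-25 s = 6.899 × 10^-25 s

Virtual particles with higher borrowed energy exist for shorter times.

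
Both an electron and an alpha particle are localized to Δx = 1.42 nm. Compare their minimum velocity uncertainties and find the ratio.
The electron has the larger minimum velocity uncertainty, by a ratio of 7294.3.

For both particles, Δp_min = ℏ/(2Δx) = 3.713e-26 kg·m/s (same for both).

The velocity uncertainty is Δv = Δp/m:
- electron: Δv = 3.713e-26 / 9.109e-31 = 4.076e+04 m/s = 40.763 km/s
- alpha particle: Δv = 3.713e-26 / 6.645e-27 = 5.588e+00 m/s = 5.588 m/s

Ratio: 4.076e+04 / 5.588e+00 = 7294.3

The lighter particle has larger velocity uncertainty because Δv ∝ 1/m.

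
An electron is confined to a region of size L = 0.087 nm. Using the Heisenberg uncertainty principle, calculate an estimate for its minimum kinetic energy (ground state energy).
1.258 eV

Using the uncertainty principle to estimate ground state energy:

1. The position uncertainty is approximately the confinement size:
   Δx ≈ L = 8.700e-11 m

2. From ΔxΔp ≥ ℏ/2, the minimum momentum uncertainty is:
   Δp ≈ ℏ/(2L) = 6.061e-25 kg·m/s

3. The kinetic energy is approximately:
   KE ≈ (Δp)²/(2m) = (6.061e-25)²/(2 × 9.109e-31 kg)
   KE ≈ 2.016e-19 J = 1.258 eV

This is an order-of-magnitude estimate of the ground state energy.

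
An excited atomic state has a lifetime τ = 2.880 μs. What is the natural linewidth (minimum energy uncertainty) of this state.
114.273 peV

Using the energy-time uncertainty principle:
ΔEΔt ≥ ℏ/2

The lifetime τ represents the time uncertainty Δt.
The natural linewidth (minimum energy uncertainty) is:

ΔE = ℏ/(2τ)
ΔE = (1.055e-34 J·s) / (2 × 2.880e-06 s)
ΔE = 1.831e-29 J = 114.273 peV

This natural linewidth limits the precision of spectroscopic measurements.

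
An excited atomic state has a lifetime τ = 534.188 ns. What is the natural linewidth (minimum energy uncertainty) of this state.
616.086 peV

Using the energy-time uncertainty principle:
ΔEΔt ≥ ℏ/2

The lifetime τ represents the time uncertainty Δt.
The natural linewidth (minimum energy uncertainty) is:

ΔE = ℏ/(2τ)
ΔE = (1.055e-34 J·s) / (2 × 5.342e-07 s)
ΔE = 9.871e-29 J = 616.086 peV

This natural linewidth limits the precision of spectroscopic measurements.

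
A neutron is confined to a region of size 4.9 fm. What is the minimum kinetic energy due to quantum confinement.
215.756 keV

Using the uncertainty principle:

1. Position uncertainty: Δx ≈ 4.900e-15 m
2. Minimum momentum uncertainty: Δp = ℏ/(2Δx) = 1.076e-20 kg·m/s
3. Minimum kinetic energy:
   KE = (Δp)²/(2m) = (1.076e-20)²/(2 × 1.675e-27 kg)
   KE = 3.457e-14 J = 215.756 keV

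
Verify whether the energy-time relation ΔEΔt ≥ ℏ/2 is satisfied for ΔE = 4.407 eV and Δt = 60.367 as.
No, it violates the uncertainty relation.

Calculate the product ΔEΔt:
ΔE = 4.407 eV = 7.061e-19 J
ΔEΔt = (7.061e-19 J) × (6.037e-17 s)
ΔEΔt = 4.262e-35 J·s

Compare to the minimum allowed value ℏ/2:
ℏ/2 = 5.273e-35 J·s

Since ΔEΔt = 4.262e-35 J·s < 5.273e-35 J·s = ℏ/2,
this violates the uncertainty relation.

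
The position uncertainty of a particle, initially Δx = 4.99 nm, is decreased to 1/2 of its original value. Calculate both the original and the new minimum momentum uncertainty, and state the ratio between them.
Original Δp_min = 1.057 × 10^-26 kg·m/s; new Δp'_min = 2.113 × 10^-26 kg·m/s; ratio Δp'_min/Δp_min = 2.

From the uncertainty principle ΔxΔp ≥ ℏ/2, the minimum momentum uncertainty is Δp_min = ℏ/(2Δx).

Original (Δx = 4.99 nm = 4.990e-09 m):
Δp_min = (1.055e-34 J·s)/(2 × 4.990e-09 m) = 1.057e-26 kg·m/s

When Δx → (1/2)Δx:
Δp'_min = ℏ/(2 × (1/2)Δx) = 2 × ℏ/(2Δx) = 2 × Δp_min
Δp'_min = 2 × 1.057e-26 kg·m/s = 2.113e-26 kg·m/s

Since Δp_min ∝ 1/Δx, when Δx is decreased to 1/2 of its original value, Δp_min increases to 2 times its original value.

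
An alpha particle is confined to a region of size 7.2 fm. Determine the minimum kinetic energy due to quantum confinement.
25.189 keV

Using the uncertainty principle:

1. Position uncertainty: Δx ≈ 7.200e-15 m
2. Minimum momentum uncertainty: Δp = ℏ/(2Δx) = 7.323e-21 kg·m/s
3. Minimum kinetic energy:
   KE = (Δp)²/(2m) = (7.323e-21)²/(2 × 6.645e-27 kg)
   KE = 4.036e-15 J = 25.189 keV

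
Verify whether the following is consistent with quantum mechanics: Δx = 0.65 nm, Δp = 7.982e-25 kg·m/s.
Yes, it satisfies the uncertainty principle.

Calculate the product ΔxΔp:
ΔxΔp = (6.500e-10 m) × (7.982e-25 kg·m/s)
ΔxΔp = 5.188e-34 J·s

Compare to the minimum allowed value ℏ/2:
ℏ/2 = 5.273e-35 J·s

Since ΔxΔp = 5.188e-34 J·s ≥ 5.273e-35 J·s = ℏ/2,
the measurement satisfies the uncertainty principle.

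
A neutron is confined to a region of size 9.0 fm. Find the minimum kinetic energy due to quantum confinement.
63.954 keV

Using the uncertainty principle:

1. Position uncertainty: Δx ≈ 9.000e-15 m
2. Minimum momentum uncertainty: Δp = ℏ/(2Δx) = 5.859e-21 kg·m/s
3. Minimum kinetic energy:
   KE = (Δp)²/(2m) = (5.859e-21)²/(2 × 1.675e-27 kg)
   KE = 1.025e-14 J = 63.954 keV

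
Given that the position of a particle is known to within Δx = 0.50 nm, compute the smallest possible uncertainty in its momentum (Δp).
1.055 × 10^-25 kg·m/s

Using the Heisenberg uncertainty principle:
ΔxΔp ≥ ℏ/2

The minimum uncertainty in momentum is:
Δp_min = ℏ/(2Δx)
Δp_min = (1.055e-34 J·s) / (2 × 5.000e-10 m)
Δp_min = 1.055e-25 kg·m/s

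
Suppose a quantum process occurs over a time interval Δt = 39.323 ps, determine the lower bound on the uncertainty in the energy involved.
8.369 μeV

Using the energy-time uncertainty principle:
ΔEΔt ≥ ℏ/2

The minimum uncertainty in energy is:
ΔE_min = ℏ/(2Δt)
ΔE_min = (1.055e-34 J·s) / (2 × 3.932e-11 s)
ΔE_min = 1.341e-24 J = 8.369 μeV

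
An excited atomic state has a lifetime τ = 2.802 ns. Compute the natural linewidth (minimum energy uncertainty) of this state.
117.454 neV

Using the energy-time uncertainty principle:
ΔEΔt ≥ ℏ/2

The lifetime τ represents the time uncertainty Δt.
The natural linewidth (minimum energy uncertainty) is:

ΔE = ℏ/(2τ)
ΔE = (1.055e-34 J·s) / (2 × 2.802e-09 s)
ΔE = 1.882e-26 J = 117.454 neV

This natural linewidth limits the precision of spectroscopic measurements.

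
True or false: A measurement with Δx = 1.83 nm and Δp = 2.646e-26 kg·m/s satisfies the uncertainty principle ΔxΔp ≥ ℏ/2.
No, it violates the uncertainty principle (impossible measurement).

Calculate the product ΔxΔp:
ΔxΔp = (1.830e-09 m) × (2.646e-26 kg·m/s)
ΔxΔp = 4.842e-35 J·s

Compare to the minimum allowed value ℏ/2:
ℏ/2 = 5.273e-35 J·s

Since ΔxΔp = 4.842e-35 J·s < 5.273e-35 J·s = ℏ/2,
the measurement violates the uncertainty principle.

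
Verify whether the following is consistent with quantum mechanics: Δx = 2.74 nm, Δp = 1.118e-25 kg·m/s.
Yes, it satisfies the uncertainty principle.

Calculate the product ΔxΔp:
ΔxΔp = (2.740e-09 m) × (1.118e-25 kg·m/s)
ΔxΔp = 3.063e-34 J·s

Compare to the minimum allowed value ℏ/2:
ℏ/2 = 5.273e-35 J·s

Since ΔxΔp = 3.063e-34 J·s ≥ 5.273e-35 J·s = ℏ/2,
the measurement satisfies the uncertainty principle.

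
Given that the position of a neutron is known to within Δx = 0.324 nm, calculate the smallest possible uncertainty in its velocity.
97.164 m/s

Using the Heisenberg uncertainty principle and Δp = mΔv:
ΔxΔp ≥ ℏ/2
Δx(mΔv) ≥ ℏ/2

The minimum uncertainty in velocity is:
Δv_min = ℏ/(2mΔx)
Δv_min = (1.055e-34 J·s) / (2 × 1.675e-27 kg × 3.240e-10 m)
Δv_min = 9.716e+01 m/s = 97.164 m/s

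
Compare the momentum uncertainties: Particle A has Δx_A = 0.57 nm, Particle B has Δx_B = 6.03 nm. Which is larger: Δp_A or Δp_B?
Particle A has the larger minimum momentum uncertainty, by a factor of 10.58.

For each particle, the minimum momentum uncertainty is Δp_min = ℏ/(2Δx):

Particle A: Δp_A = ℏ/(2×5.700e-10 m) = 9.251e-26 kg·m/s
Particle B: Δp_B = ℏ/(2×6.030e-09 m) = 8.744e-27 kg·m/s

Ratio: Δp_A/Δp_B = 10.58

Since Δp_min ∝ 1/Δx, the particle with smaller position uncertainty (A) has larger momentum uncertainty.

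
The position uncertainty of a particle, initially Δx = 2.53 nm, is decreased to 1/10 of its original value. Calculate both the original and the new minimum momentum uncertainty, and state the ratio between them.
Original Δp_min = 2.084 × 10^-26 kg·m/s; new Δp'_min = 2.084 × 10^-25 kg·m/s; ratio Δp'_min/Δp_min = 10.

From the uncertainty principle ΔxΔp ≥ ℏ/2, the minimum momentum uncertainty is Δp_min = ℏ/(2Δx).

Original (Δx = 2.53 nm = 2.530e-09 m):
Δp_min = (1.055e-34 J·s)/(2 × 2.530e-09 m) = 2.084e-26 kg·m/s

When Δx → (1/10)Δx:
Δp'_min = ℏ/(2 × (1/10)Δx) = 10 × ℏ/(2Δx) = 10 × Δp_min
Δp'_min = 10 × 2.084e-26 kg·m/s = 2.084e-25 kg·m/s

Since Δp_min ∝ 1/Δx, when Δx is decreased to 1/10 of its original value, Δp_min increases to 10 times its original value.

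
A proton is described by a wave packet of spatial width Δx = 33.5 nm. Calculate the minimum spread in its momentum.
1.574 × 10^-27 kg·m/s

For a wave packet, the spatial width Δx and momentum spread Δp are related by the uncertainty principle:
ΔxΔp ≥ ℏ/2

The minimum momentum spread is:
Δp_min = ℏ/(2Δx)
Δp_min = (1.055e-34 J·s) / (2 × 3.350e-08 m)
Δp_min = 1.574e-27 kg·m/s

A wave packet cannot have both a well-defined position and well-defined momentum.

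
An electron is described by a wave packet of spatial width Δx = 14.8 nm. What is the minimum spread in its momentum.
3.563 × 10^-27 kg·m/s

For a wave packet, the spatial width Δx and momentum spread Δp are related by the uncertainty principle:
ΔxΔp ≥ ℏ/2

The minimum momentum spread is:
Δp_min = ℏ/(2Δx)
Δp_min = (1.055e-34 J·s) / (2 × 1.480e-08 m)
Δp_min = 3.563e-27 kg·m/s

A wave packet cannot have both a well-defined position and well-defined momentum.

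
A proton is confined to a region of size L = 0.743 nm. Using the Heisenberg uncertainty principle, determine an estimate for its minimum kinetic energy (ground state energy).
9.397 μeV

Using the uncertainty principle to estimate ground state energy:

1. The position uncertainty is approximately the confinement size:
   Δx ≈ L = 7.430e-10 m

2. From ΔxΔp ≥ ℏ/2, the minimum momentum uncertainty is:
   Δp ≈ ℏ/(2L) = 7.097e-26 kg·m/s

3. The kinetic energy is approximately:
   KE ≈ (Δp)²/(2m) = (7.097e-26)²/(2 × 1.673e-27 kg)
   KE ≈ 1.506e-24 J = 9.397 μeV

This is an order-of-magnitude estimate of the ground state energy.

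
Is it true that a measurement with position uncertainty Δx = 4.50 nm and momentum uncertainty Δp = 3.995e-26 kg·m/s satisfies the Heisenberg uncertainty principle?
Yes, it satisfies the uncertainty principle.

Calculate the product ΔxΔp:
ΔxΔp = (4.500e-09 m) × (3.995e-26 kg·m/s)
ΔxΔp = 1.798e-34 J·s

Compare to the minimum allowed value ℏ/2:
ℏ/2 = 5.273e-35 J·s

Since ΔxΔp = 1.798e-34 J·s ≥ 5.273e-35 J·s = ℏ/2,
the measurement satisfies the uncertainty principle.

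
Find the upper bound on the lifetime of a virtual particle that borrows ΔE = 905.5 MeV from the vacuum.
3.635 × 10^-25 s

Using the energy-time uncertainty principle:
ΔEΔt ≥ ℏ/2

For a virtual particle borrowing energy ΔE, the maximum lifetime is:
Δt_max = ℏ/(2ΔE)

Converting energy:
ΔE = 905.5 MeV = 1.451e-10 J

Δt_max = (1.055e-34 J·s) / (2 × 1.451e-10 J)
Δt_max = 3.635e-25 s = 3.635 × 10^-25 s

Virtual particles with higher borrowed energy exist for shorter times.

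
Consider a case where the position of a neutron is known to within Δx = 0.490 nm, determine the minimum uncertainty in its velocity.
64.247 m/s

Using the Heisenberg uncertainty principle and Δp = mΔv:
ΔxΔp ≥ ℏ/2
Δx(mΔv) ≥ ℏ/2

The minimum uncertainty in velocity is:
Δv_min = ℏ/(2mΔx)
Δv_min = (1.055e-34 J·s) / (2 × 1.675e-27 kg × 4.900e-10 m)
Δv_min = 6.425e+01 m/s = 64.247 m/s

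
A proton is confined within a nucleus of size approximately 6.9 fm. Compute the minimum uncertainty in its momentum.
7.642 × 10^-21 kg·m/s

Using the Heisenberg uncertainty principle:
ΔxΔp ≥ ℏ/2

With Δx ≈ L = 6.900e-15 m (the confinement size):
Δp_min = ℏ/(2Δx)
Δp_min = (1.055e-34 J·s) / (2 × 6.900e-15 m)
Δp_min = 7.642e-21 kg·m/s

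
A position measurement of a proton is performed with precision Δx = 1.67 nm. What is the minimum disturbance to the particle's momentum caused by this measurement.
3.157 × 10^-26 kg·m/s

The uncertainty principle implies that measuring position disturbs momentum:
ΔxΔp ≥ ℏ/2

When we measure position with precision Δx, we necessarily introduce a momentum uncertainty:
Δp ≥ ℏ/(2Δx)
Δp_min = (1.055e-34 J·s) / (2 × 1.670e-09 m)
Δp_min = 3.157e-26 kg·m/s

The more precisely we measure position, the greater the momentum disturbance.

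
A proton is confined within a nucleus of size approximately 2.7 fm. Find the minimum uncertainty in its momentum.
1.953 × 10^-20 kg·m/s

Using the Heisenberg uncertainty principle:
ΔxΔp ≥ ℏ/2

With Δx ≈ L = 2.700e-15 m (the confinement size):
Δp_min = ℏ/(2Δx)
Δp_min = (1.055e-34 J·s) / (2 × 2.700e-15 m)
Δp_min = 1.953e-20 kg·m/s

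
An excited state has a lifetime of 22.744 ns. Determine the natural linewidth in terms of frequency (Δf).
3.499 MHz

Using the energy-time uncertainty principle and E = hf:
ΔEΔt ≥ ℏ/2
hΔf·Δt ≥ ℏ/2

The minimum frequency uncertainty is:
Δf = ℏ/(2hτ) = 1/(4πτ)
Δf = 1/(4π × 2.274e-08 s)
Δf = 3.499e+06 Hz = 3.499 MHz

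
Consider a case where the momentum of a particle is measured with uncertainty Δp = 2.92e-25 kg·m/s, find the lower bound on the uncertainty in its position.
180.577 pm

Using the Heisenberg uncertainty principle:
ΔxΔp ≥ ℏ/2

The minimum uncertainty in position is:
Δx_min = ℏ/(2Δp)
Δx_min = (1.055e-34 J·s) / (2 × 2.920e-25 kg·m/s)
Δx_min = 1.806e-10 m = 180.577 pm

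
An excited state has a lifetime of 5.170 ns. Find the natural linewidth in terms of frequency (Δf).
15.392 MHz

Using the energy-time uncertainty principle and E = hf:
ΔEΔt ≥ ℏ/2
hΔf·Δt ≥ ℏ/2

The minimum frequency uncertainty is:
Δf = ℏ/(2hτ) = 1/(4πτ)
Δf = 1/(4π × 5.170e-09 s)
Δf = 1.539e+07 Hz = 15.392 MHz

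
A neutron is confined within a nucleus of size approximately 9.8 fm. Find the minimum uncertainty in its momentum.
5.380 × 10^-21 kg·m/s

Using the Heisenberg uncertainty principle:
ΔxΔp ≥ ℏ/2

With Δx ≈ L = 9.800e-15 m (the confinement size):
Δp_min = ℏ/(2Δx)
Δp_min = (1.055e-34 J·s) / (2 × 9.800e-15 m)
Δp_min = 5.380e-21 kg·m/s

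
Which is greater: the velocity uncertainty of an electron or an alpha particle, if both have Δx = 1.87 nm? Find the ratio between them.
The electron has the larger minimum velocity uncertainty, by a ratio of 7294.3.

For both particles, Δp_min = ℏ/(2Δx) = 2.820e-26 kg·m/s (same for both).

The velocity uncertainty is Δv = Δp/m:
- electron: Δv = 2.820e-26 / 9.109e-31 = 3.095e+04 m/s = 30.954 km/s
- alpha particle: Δv = 2.820e-26 / 6.645e-27 = 4.244e+00 m/s = 4.244 m/s

Ratio: 3.095e+04 / 4.244e+00 = 7294.3

The lighter particle has larger velocity uncertainty because Δv ∝ 1/m.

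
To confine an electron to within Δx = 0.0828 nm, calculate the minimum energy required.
1.389 eV

Localizing a particle requires giving it sufficient momentum uncertainty:

1. From uncertainty principle: Δp ≥ ℏ/(2Δx)
   Δp_min = (1.055e-34 J·s) / (2 × 8.280e-11 m)
   Δp_min = 6.368e-25 kg·m/s

2. This momentum uncertainty corresponds to kinetic energy:
   KE ≈ (Δp)²/(2m) = (6.368e-25)²/(2 × 9.109e-31 kg)
   KE = 2.226e-19 J = 1.389 eV

Tighter localization requires more energy.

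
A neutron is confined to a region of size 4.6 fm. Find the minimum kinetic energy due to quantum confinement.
244.816 keV

Using the uncertainty principle:

1. Position uncertainty: Δx ≈ 4.600e-15 m
2. Minimum momentum uncertainty: Δp = ℏ/(2Δx) = 1.146e-20 kg·m/s
3. Minimum kinetic energy:
   KE = (Δp)²/(2m) = (1.146e-20)²/(2 × 1.675e-27 kg)
   KE = 3.922e-14 J = 244.816 keV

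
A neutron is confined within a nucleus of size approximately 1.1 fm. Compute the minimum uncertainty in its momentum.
4.794 × 10^-20 kg·m/s

Using the Heisenberg uncertainty principle:
ΔxΔp ≥ ℏ/2

With Δx ≈ L = 1.100e-15 m (the confinement size):
Δp_min = ℏ/(2Δx)
Δp_min = (1.055e-34 J·s) / (2 × 1.100e-15 m)
Δp_min = 4.794e-20 kg·m/s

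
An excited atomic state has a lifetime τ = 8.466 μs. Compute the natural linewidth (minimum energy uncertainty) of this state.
38.874 peV

Using the energy-time uncertainty principle:
ΔEΔt ≥ ℏ/2

The lifetime τ represents the time uncertainty Δt.
The natural linewidth (minimum energy uncertainty) is:

ΔE = ℏ/(2τ)
ΔE = (1.055e-34 J·s) / (2 × 8.466e-06 s)
ΔE = 6.228e-30 J = 38.874 peV

This natural linewidth limits the precision of spectroscopic measurements.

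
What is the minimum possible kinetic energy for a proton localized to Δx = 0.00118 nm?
3.726 eV

Localizing a particle requires giving it sufficient momentum uncertainty:

1. From uncertainty principle: Δp ≥ ℏ/(2Δx)
   Δp_min = (1.055e-34 J·s) / (2 × 1.180e-12 m)
   Δp_min = 4.469e-23 kg·m/s

2. This momentum uncertainty corresponds to kinetic energy:
   KE ≈ (Δp)²/(2m) = (4.469e-23)²/(2 × 1.673e-27 kg)
   KE = 5.969e-19 J = 3.726 eV

Tighter localization requires more energy.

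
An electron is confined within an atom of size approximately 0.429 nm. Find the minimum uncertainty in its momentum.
1.229 × 10^-25 kg·m/s

Using the Heisenberg uncertainty principle:
ΔxΔp ≥ ℏ/2

With Δx ≈ L = 4.290e-10 m (the confinement size):
Δp_min = ℏ/(2Δx)
Δp_min = (1.055e-34 J·s) / (2 × 4.290e-10 m)
Δp_min = 1.229e-25 kg·m/s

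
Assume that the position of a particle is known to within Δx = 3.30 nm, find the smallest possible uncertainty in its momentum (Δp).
1.598 × 10^-26 kg·m/s

Using the Heisenberg uncertainty principle:
ΔxΔp ≥ ℏ/2

The minimum uncertainty in momentum is:
Δp_min = ℏ/(2Δx)
Δp_min = (1.055e-34 J·s) / (2 × 3.300e-09 m)
Δp_min = 1.598e-26 kg·m/s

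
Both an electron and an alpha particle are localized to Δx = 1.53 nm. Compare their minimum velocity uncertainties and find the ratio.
The electron has the larger minimum velocity uncertainty, by a ratio of 7294.3.

For both particles, Δp_min = ℏ/(2Δx) = 3.446e-26 kg·m/s (same for both).

The velocity uncertainty is Δv = Δp/m:
- electron: Δv = 3.446e-26 / 9.109e-31 = 3.783e+04 m/s = 37.833 km/s
- alpha particle: Δv = 3.446e-26 / 6.645e-27 = 5.187e+00 m/s = 5.187 m/s

Ratio: 3.783e+04 / 5.187e+00 = 7294.3

The lighter particle has larger velocity uncertainty because Δv ∝ 1/m.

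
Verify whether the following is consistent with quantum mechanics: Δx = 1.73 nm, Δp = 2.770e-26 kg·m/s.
No, it violates the uncertainty principle (impossible measurement).

Calculate the product ΔxΔp:
ΔxΔp = (1.730e-09 m) × (2.770e-26 kg·m/s)
ΔxΔp = 4.792e-35 J·s

Compare to the minimum allowed value ℏ/2:
ℏ/2 = 5.273e-35 J·s

Since ΔxΔp = 4.792e-35 J·s < 5.273e-35 J·s = ℏ/2,
the measurement violates the uncertainty principle.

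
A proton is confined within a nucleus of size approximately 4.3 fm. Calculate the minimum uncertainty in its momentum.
1.226 × 10^-20 kg·m/s

Using the Heisenberg uncertainty principle:
ΔxΔp ≥ ℏ/2

With Δx ≈ L = 4.300e-15 m (the confinement size):
Δp_min = ℏ/(2Δx)
Δp_min = (1.055e-34 J·s) / (2 × 4.300e-15 m)
Δp_min = 1.226e-20 kg·m/s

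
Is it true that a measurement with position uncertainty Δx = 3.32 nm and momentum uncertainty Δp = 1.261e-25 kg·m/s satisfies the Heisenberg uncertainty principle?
Yes, it satisfies the uncertainty principle.

Calculate the product ΔxΔp:
ΔxΔp = (3.320e-09 m) × (1.261e-25 kg·m/s)
ΔxΔp = 4.187e-34 J·s

Compare to the minimum allowed value ℏ/2:
ℏ/2 = 5.273e-35 J·s

Since ΔxΔp = 4.187e-34 J·s ≥ 5.273e-35 J·s = ℏ/2,
the measurement satisfies the uncertainty principle.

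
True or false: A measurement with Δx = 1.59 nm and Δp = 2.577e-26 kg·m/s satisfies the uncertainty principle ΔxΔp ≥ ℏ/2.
No, it violates the uncertainty principle (impossible measurement).

Calculate the product ΔxΔp:
ΔxΔp = (1.590e-09 m) × (2.577e-26 kg·m/s)
ΔxΔp = 4.097e-35 J·s

Compare to the minimum allowed value ℏ/2:
ℏ/2 = 5.273e-35 J·s

Since ΔxΔp = 4.097e-35 J·s < 5.273e-35 J·s = ℏ/2,
the measurement violates the uncertainty principle.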